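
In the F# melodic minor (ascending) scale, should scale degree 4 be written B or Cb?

B

Each scale degree takes a distinct letter name. Degree 4 of a scale on F must use the letter B.
B and Cb are enharmonically the same pitch, but only B uses the letter B, so it is the correct spelling here.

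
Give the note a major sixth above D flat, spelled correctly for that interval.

Bb

A sixth above D lands on the letter B.
A major sixth spans 9 semitones, so Db moves to pitch class 10. On the letter B that is Bb.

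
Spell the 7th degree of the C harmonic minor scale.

Degree 7 takes the letter 6 steps above C, which is B.
In harmonic minor, degree 7 sits 11 semitones above the tonic. C + 11 semitones is pitch class 11, spelled on B as B.

B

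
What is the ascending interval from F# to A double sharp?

The letter names run F→A, a span of 2 letter steps, so the interval is some kind of third.
F# to A## is 5 semitones. A major third is 4, so 5 makes it augmented.

augmented third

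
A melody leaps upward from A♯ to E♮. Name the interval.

Counting letters A–B–C–D–E gives a fifth.
A#→E = 6 semitones, 1 narrower than the perfect fifth (7), so diminished.

diminished fifth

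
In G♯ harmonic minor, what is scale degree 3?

Degree 3 takes the letter 2 steps above G, which is B.
In harmonic minor, degree 3 sits 3 semitones above the tonic. G# + 3 semitones is pitch class 11, spelled on B as B.

B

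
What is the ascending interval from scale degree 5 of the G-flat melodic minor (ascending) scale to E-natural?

Scale degree 5 of Gb melodic minor (ascending) is Db.
Db up to E: letters D→E make it a second; 3 semitones makes it augmented.

augmented second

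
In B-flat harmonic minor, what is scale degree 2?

C

The Bb harmonic minor scale runs Bb C Db Eb F Gb A.
Degree 2 is C.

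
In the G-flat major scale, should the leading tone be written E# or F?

F

Each scale degree takes a distinct letter name. Degree 7 of a scale on G must use the letter F.
F and E# are enharmonically the same pitch, but only F uses the letter F, so it is the correct spelling here.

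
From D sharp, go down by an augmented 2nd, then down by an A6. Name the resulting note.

Ebb

An augmented second down from D# is C (letter C, 3 semitones down).
An augmented sixth down from C is Ebb (letter E, 10 semitones down).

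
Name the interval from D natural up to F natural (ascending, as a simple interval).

Counting letters D–E–F gives a third.
D→F = 3 semitones, 1 narrower than the major third (4), so minor.

minor third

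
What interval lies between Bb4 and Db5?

Counting letters B–C–D gives a third.
Bb→Db = 3 semitones, 1 narrower than the major third (4), so minor.

minor third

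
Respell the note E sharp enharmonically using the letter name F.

E# is pitch class 5. The letter F alone is pitch class 5.
Pitch class 5 on F needs no accidental: F.

F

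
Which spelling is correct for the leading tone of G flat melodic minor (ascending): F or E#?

F

Each scale degree takes a distinct letter name. Degree 7 of a scale on G must use the letter F.
F and E# are enharmonically the same pitch, but only F uses the letter F, so it is the correct spelling here.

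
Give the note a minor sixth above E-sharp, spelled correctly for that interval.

A sixth above E lands on the letter C.
A minor sixth spans 8 semitones, so E# moves to pitch class 1. On the letter C that is C#.

C#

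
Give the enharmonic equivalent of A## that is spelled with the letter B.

B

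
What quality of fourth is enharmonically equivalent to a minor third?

A minor third spans 3 semitones.
A fourth spanning 3 semitones is doubly diminished (the perfect fourth is 5).

doubly diminished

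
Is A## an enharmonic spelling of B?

Yes

A## is pitch class 11; B is pitch class 11.
All spellings map to pitch class 11, so they are enharmonically equivalent.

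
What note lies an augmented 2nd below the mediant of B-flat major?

The mediant of Bb major is D.
An augmented second (3 semitones) below D lands on the letter C, giving Cb.

Cb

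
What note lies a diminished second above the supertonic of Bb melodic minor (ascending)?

Dbb

The supertonic of Bb melodic minor (ascending) is C.
A diminished second (0 semitones) above C lands on the letter D, giving Dbb.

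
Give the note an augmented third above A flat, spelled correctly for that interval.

C#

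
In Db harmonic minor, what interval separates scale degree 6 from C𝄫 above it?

minor second

Scale degree 6 of Db harmonic minor is Bbb.
Bbb up to Cbb: letters B→C make it a second; 1 semitone makes it minor.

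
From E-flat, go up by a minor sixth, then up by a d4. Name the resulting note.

Fbb

A minor sixth up from Eb is Cb (letter C, 8 semitones up).
A diminished fourth up from Cb is Fbb (letter F, 4 semitones up).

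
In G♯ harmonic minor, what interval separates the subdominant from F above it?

diminished fourth

The subdominant of G# harmonic minor is C#.
C# up to F: letters C→F make it a fourth; 4 semitones makes it diminished.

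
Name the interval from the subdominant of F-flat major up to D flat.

major third

The subdominant of Fb major is Bbb.
Bbb up to Db: letters B→D make it a third; 4 semitones makes it major.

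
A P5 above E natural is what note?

E up a perfect fifth is B, so the target letter is B.
From E, a perfect fifth is 7 semitones up: B.

B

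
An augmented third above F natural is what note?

F up a major third is A, so the target letter is A.
From F, an augmented third is 5 semitones up: A#.

A#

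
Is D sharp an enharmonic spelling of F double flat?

Yes

D# is pitch class 3; Fbb is pitch class 3.
All spellings map to pitch class 3, so they are enharmonically equivalent.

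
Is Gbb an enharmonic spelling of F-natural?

Gbb is pitch class 5; F is pitch class 5.
All spellings map to pitch class 5, so they are enharmonically equivalent.

Yes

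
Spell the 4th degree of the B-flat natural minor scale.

Eb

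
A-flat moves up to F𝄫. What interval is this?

Counting letters A–B–C–D–E–F gives a sixth.
Ab→Fbb = 7 semitones, 2 narrower than the major sixth (9), so diminished.

diminished sixth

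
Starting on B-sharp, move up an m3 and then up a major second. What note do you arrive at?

E#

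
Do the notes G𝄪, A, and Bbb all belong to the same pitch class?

Yes

G## is pitch class 9; A is pitch class 9; Bbb is pitch class 9.
All spellings map to pitch class 9, so they are enharmonically equivalent.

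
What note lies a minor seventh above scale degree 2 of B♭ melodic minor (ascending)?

Bb

Scale degree 2 of Bb melodic minor (ascending) is C.
A minor seventh (10 semitones) above C lands on the letter B, giving Bb.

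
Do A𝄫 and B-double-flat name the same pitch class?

Two spellings are enharmonically equivalent only if they share a pitch class.
Here Abb → 7, Bbb → 9; 7 ≠ 9, so they are not.

No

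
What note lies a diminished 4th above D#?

G

A fourth above D lands on the letter G.
A diminished fourth spans 4 semitones, so D# moves to pitch class 7. On the letter G that is G.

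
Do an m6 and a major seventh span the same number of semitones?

No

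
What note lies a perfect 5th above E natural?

B

A fifth above E lands on the letter B.
A perfect fifth spans 7 semitones, so E moves to pitch class 11. On the letter B that is B.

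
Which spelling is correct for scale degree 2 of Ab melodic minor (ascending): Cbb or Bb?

Bb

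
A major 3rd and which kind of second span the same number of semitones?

doubly augmented

A major third spans 4 semitones.
A second spanning 4 semitones is doubly augmented (the major second is 2).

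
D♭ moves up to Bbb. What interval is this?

minor sixth

The letter names run D→B, a span of 5 letter steps, so the interval is some kind of sixth.
Db to Bbb is 8 semitones. A major sixth is 9, so 8 makes it minor.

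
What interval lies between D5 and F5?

minor third

Counting letters D–E–F gives a third.
D→F = 3 semitones, 1 narrower than the major third (4), so minor.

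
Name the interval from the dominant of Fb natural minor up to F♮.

The dominant of Fb natural minor is Cb.
Cb up to F: letters C→F make it a fourth; 6 semitones makes it augmented.

augmented fourth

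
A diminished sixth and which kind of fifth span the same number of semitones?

perfect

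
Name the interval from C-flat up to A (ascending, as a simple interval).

augmented sixth

The letter names run C→A, a span of 5 letter steps, so the interval is some kind of sixth.
Cb to A is 10 semitones. A major sixth is 9, so 10 makes it augmented.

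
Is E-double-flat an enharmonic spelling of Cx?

Ebb = pitch class 2 and C## = pitch class 2 — the same pitch class, so they are enharmonic equivalents.

Yes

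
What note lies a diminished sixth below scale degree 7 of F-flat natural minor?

Scale degree 7 of Fb natural minor is Ebb.
A diminished sixth (7 semitones) below Ebb lands on the letter G, giving G.

G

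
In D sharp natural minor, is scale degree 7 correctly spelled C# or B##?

Each scale degree takes a distinct letter name. Degree 7 of a scale on D must use the letter C.
C# and B## are enharmonically the same pitch, but only C# uses the letter C, so it is the correct spelling here.

C#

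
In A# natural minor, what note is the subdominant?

D#

The A# natural minor scale runs A# B# C# D# E# F# G#.
Degree 4 is D#.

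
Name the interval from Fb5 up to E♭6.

major seventh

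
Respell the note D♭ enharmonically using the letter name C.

C#

Plain C sits 1 semitone below Db, so on the letter C the same pitch needs a sharp: C#.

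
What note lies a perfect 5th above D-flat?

Ab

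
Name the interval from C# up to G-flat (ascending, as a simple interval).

doubly diminished fifth

The letter names run C→G, a span of 4 letter steps, so the interval is some kind of fifth.
C# to Gb is 5 semitones. A perfect fifth is 7, so 5 makes it doubly diminished.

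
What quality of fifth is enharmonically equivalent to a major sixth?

doubly augmented

A major sixth spans 9 semitones.
A fifth spanning 9 semitones is doubly augmented (the perfect fifth is 7).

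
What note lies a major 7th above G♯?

F##

A seventh above G lands on the letter F.
A major seventh spans 11 semitones, so G# moves to pitch class 7. On the letter F that is F##.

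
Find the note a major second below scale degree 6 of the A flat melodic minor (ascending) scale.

Scale degree 6 of Ab melodic minor (ascending) is F.
A major second (2 semitones) below F lands on the letter E, giving Eb.

Eb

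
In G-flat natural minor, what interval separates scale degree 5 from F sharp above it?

augmented third

Scale degree 5 of Gb natural minor is Db.
Db up to F#: letters D→F make it a third; 5 semitones makes it augmented.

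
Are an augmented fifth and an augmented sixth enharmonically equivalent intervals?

An augmented fifth spans 8 semitones; an augmented sixth spans 10.
The spans differ, so they are not enharmonic equivalents.

No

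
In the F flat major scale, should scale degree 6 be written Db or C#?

Db

Each scale degree takes a distinct letter name. Degree 6 of a scale on F must use the letter D.
Db and C# are enharmonically the same pitch, but only Db uses the letter D, so it is the correct spelling here.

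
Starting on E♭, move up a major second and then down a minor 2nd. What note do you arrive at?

A major second up from Eb is F (letter F, 2 semitones up).
A minor second down from F is E (letter E, 1 semitone down).

E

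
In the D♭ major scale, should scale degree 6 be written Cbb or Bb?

Each scale degree takes a distinct letter name. Degree 6 of a scale on D must use the letter B.
Bb and Cbb are enharmonically the same pitch, but only Bb uses the letter B, so it is the correct spelling here.

Bb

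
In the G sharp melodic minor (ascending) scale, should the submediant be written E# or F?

E#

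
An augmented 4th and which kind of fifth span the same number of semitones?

diminished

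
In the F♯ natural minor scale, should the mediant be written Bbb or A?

A

Each scale degree takes a distinct letter name. Degree 3 of a scale on F must use the letter A.
A and Bbb are enharmonically the same pitch, but only A uses the letter A, so it is the correct spelling here.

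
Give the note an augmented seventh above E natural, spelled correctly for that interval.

E up a major seventh is D#, so the target letter is D.
From E, an augmented seventh is 12 semitones up: D##.

D##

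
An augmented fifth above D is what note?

D up a perfect fifth is A, so the target letter is A.
From D, an augmented fifth is 8 semitones up: A#.

A#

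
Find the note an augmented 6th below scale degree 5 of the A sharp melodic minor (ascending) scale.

Scale degree 5 of A# melodic minor (ascending) is E#.
An augmented sixth (10 semitones) below E# lands on the letter G, giving G.

G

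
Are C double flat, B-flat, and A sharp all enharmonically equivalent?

Yes

Cbb = pitch class 10 and Bb = pitch class 10 and A# = pitch class 10 — the same pitch class, so they are enharmonic equivalents.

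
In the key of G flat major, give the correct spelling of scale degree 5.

Db

Degree 5 takes the letter 4 steps above G, which is D.
In major, degree 5 sits 7 semitones above the tonic. Gb + 7 semitones is pitch class 1, spelled on D as Db.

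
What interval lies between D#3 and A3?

Counting letters D–E–F–G–A gives a fifth.
D#→A = 6 semitones, 1 narrower than the perfect fifth (7), so diminished.

diminished fifth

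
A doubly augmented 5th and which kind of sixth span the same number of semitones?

major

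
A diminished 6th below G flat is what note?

A sixth below G lands on the letter B.
A diminished sixth spans 7 semitones, so Gb moves to pitch class 11. On the letter B that is B.

B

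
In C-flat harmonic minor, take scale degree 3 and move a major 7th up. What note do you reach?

Db

Scale degree 3 of Cb harmonic minor is Ebb.
A major seventh (11 semitones) above Ebb lands on the letter D, giving Db.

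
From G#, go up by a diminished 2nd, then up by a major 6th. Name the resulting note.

F

A diminished second up from G# is Ab (letter A, 0 semitones up).
A major sixth up from Ab is F (letter F, 9 semitones up).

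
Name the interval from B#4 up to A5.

diminished seventh

The letter names run B→A, a span of 6 letter steps, so the interval is some kind of seventh.
B# to A is 9 semitones. A major seventh is 11, so 9 makes it diminished.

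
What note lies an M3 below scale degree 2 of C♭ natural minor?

Scale degree 2 of Cb natural minor is Db.
A major third (4 semitones) below Db lands on the letter B, giving Bbb.

Bbb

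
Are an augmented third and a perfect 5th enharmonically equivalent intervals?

An augmented third spans 5 semitones; a perfect fifth spans 7.
The spans differ, so they are not enharmonic equivalents.

No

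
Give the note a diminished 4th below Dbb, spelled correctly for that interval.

A fourth below D lands on the letter A.
A diminished fourth spans 4 semitones, so Dbb moves to pitch class 8. On the letter A that is Ab.

Ab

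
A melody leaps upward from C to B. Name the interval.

The letter names run C→B, a span of 6 letter steps, so the interval is some kind of seventh.
C to B is 11 semitones. A major seventh is 11, so 11 makes it major.

major seventh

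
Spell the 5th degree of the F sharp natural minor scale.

C#

The F# natural minor scale runs F# G# A B C# D E.
Degree 5 is C#.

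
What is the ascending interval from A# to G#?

minor seventh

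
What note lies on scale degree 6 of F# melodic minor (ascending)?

D#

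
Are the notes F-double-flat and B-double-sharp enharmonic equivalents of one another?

Two spellings are enharmonically equivalent only if they share a pitch class.
Here Fbb → 3, B## → 1; 1 ≠ 3, so they are not.

No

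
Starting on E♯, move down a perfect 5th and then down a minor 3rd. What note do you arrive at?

F##

A perfect fifth down from E# is A# (letter A, 7 semitones down).
A minor third down from A# is F## (letter F, 3 semitones down).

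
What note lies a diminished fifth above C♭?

C up a perfect fifth is G, so the target letter is G.
From Cb, a diminished fifth is 6 semitones up: Gbb.

Gbb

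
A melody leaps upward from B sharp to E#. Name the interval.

The letter names run B→E, a span of 3 letter steps, so the interval is some kind of fourth.
B# to E# is 5 semitones. A perfect fourth is 5, so 5 makes it perfect.

perfect fourth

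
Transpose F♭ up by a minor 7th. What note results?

Ebb

F up a major seventh is E, so the target letter is E.
From Fb, a minor seventh is 10 semitones up: Ebb.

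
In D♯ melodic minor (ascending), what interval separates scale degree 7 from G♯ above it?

diminished fifth

Scale degree 7 of D# melodic minor (ascending) is C##.
C## up to G#: letters C→G make it a fifth; 6 semitones makes it diminished.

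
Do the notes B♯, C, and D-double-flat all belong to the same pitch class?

B# is pitch class 0; C is pitch class 0; Dbb is pitch class 0.
All spellings map to pitch class 0, so they are enharmonically equivalent.

Yes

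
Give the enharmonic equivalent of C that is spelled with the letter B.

B#

C is pitch class 0. The letter B alone is pitch class 11.
To reach pitch class 0 from B requires an offset of +1 semitone, i.e. sharp: B#.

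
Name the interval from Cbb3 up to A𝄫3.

Counting letters C–D–E–F–G–A gives a sixth.
Cbb→Abb = 9 semitones, exactly the major sixth.

major sixth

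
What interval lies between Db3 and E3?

Counting letters D–E gives a second.
Db→E = 3 semitones, 1 wider than the major second (2), so augmented.

augmented second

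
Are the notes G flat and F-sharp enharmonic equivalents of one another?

Yes

Gb = pitch class 6 and F# = pitch class 6 — the same pitch class, so they are enharmonic equivalents.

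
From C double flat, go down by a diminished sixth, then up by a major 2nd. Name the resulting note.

A diminished sixth down from Cbb is Eb (letter E, 7 semitones down).
A major second up from Eb is F (letter F, 2 semitones up).

F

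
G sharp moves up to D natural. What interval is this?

The letter names run G→D, a span of 4 letter steps, so the interval is some kind of fifth.
G# to D is 6 semitones. A perfect fifth is 7, so 6 makes it diminished.

diminished fifth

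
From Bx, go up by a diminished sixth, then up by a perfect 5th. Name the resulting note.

D#

A diminished sixth up from B## is G# (letter G, 7 semitones up).
A perfect fifth up from G# is D# (letter D, 7 semitones up).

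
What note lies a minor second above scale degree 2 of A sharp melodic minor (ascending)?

Scale degree 2 of A# melodic minor (ascending) is B#.
A minor second (1 semitone) above B# lands on the letter C, giving C#.

C#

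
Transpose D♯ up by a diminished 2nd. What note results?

A second above D lands on the letter E.
A diminished second spans 0 semitones, so D# moves to pitch class 3. On the letter E that is Eb.

Eb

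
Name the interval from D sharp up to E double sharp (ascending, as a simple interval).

augmented second

Counting letters D–E gives a second.
D#→E## = 3 semitones, 1 wider than the major second (2), so augmented.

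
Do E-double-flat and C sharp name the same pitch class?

Ebb is pitch class 2; C# is pitch class 1.
The pitch classes differ (2 vs. 1), so they are not enharmonic equivalents.

No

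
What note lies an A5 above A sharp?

A up a perfect fifth is E, so the target letter is E.
From A#, an augmented fifth is 8 semitones up: E##.

E##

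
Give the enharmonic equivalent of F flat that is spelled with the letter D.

Fb is pitch class 4. The letter D alone is pitch class 2.
To reach pitch class 4 from D requires an offset of +2 semitones, i.e. double sharp: D##.

D##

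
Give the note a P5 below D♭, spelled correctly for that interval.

A fifth below D lands on the letter G.
A perfect fifth spans 7 semitones, so Db moves to pitch class 6. On the letter G that is Gb.

Gb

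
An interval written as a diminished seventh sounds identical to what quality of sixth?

major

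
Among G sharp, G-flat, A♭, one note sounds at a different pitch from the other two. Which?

Gb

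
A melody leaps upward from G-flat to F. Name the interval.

The letter names run G→F, a span of 6 letter steps, so the interval is some kind of seventh.
Gb to F is 11 semitones. A major seventh is 11, so 11 makes it major.

major seventh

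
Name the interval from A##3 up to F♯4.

diminished sixth

The letter names run A→F, a span of 5 letter steps, so the interval is some kind of sixth.
A## to F# is 7 semitones. A major sixth is 9, so 7 makes it diminished.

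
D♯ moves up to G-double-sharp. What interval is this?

Counting letters D–E–F–G gives a fourth.
D#→G## = 6 semitones, 1 wider than the perfect fourth (5), so augmented.

augmented fourth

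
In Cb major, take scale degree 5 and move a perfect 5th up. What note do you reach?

Db

Scale degree 5 of Cb major is Gb.
A perfect fifth (7 semitones) above Gb lands on the letter D, giving Db.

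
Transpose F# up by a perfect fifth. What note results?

C#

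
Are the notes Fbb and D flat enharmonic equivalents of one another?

Fbb is pitch class 3; Db is pitch class 1.
The pitch classes differ (3 vs. 1), so they are not enharmonic equivalents.

No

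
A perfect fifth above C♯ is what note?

C up a perfect fifth is G, so the target letter is G.
From C#, a perfect fifth is 7 semitones up: G#.

G#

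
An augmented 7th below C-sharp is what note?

A seventh below C lands on the letter D.
An augmented seventh spans 12 semitones, so C# moves to pitch class 1. On the letter D that is Db.

Db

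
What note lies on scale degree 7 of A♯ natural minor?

G#

Degree 7 takes the letter 6 steps above A, which is G.
In natural minor, degree 7 sits 10 semitones above the tonic. A# + 10 semitones is pitch class 8, spelled on G as G#.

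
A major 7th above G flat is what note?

G up a major seventh is F#, so the target letter is F.
From Gb, a major seventh is 11 semitones up: F.

F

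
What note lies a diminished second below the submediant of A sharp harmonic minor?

E##

The submediant of A# harmonic minor is F#.
A diminished second (0 semitones) below F# lands on the letter E, giving E##.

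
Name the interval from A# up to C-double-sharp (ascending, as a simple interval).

major third

The letter names run A→C, a span of 2 letter steps, so the interval is some kind of third.
A# to C## is 4 semitones. A major third is 4, so 4 makes it major.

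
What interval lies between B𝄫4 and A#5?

doubly augmented seventh

The letter names run B→A, a span of 6 letter steps, so the interval is some kind of seventh.
Bbb to A# is 13 semitones. A major seventh is 11, so 13 makes it doubly augmented.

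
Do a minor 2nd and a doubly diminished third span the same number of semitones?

A minor second spans 1 semitone; a doubly diminished third spans 1.
They are enharmonically equivalent.

Yes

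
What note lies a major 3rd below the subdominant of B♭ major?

The subdominant of Bb major is Eb.
A major third (4 semitones) below Eb lands on the letter C, giving Cb.

Cb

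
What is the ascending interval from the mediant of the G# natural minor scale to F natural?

diminished fifth

The mediant of G# natural minor is B.
B up to F: letters B→F make it a fifth; 6 semitones makes it diminished.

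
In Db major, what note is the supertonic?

Degree 2 takes the letter 1 step above D, which is E.
In major, degree 2 sits 2 semitones above the tonic. Db + 2 semitones is pitch class 3, spelled on E as Eb.

Eb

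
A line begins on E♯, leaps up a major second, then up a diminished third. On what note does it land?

A major second up from E# is F## (letter F, 2 semitones up).
A diminished third up from F## is A (letter A, 2 semitones up).

A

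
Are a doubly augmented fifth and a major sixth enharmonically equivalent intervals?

A doubly augmented fifth spans 9 semitones; a major sixth spans 9.
They are enharmonically equivalent.

Yes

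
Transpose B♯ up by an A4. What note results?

E##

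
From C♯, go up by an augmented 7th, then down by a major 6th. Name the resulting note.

An augmented seventh up from C# is B## (letter B, 12 semitones up).
A major sixth down from B## is D## (letter D, 9 semitones down).

D##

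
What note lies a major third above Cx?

E##

A third above C lands on the letter E.
A major third spans 4 semitones, so C## moves to pitch class 6. On the letter E that is E##.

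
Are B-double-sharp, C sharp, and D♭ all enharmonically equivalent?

B## = pitch class 1 and C# = pitch class 1 and Db = pitch class 1 — the same pitch class, so they are enharmonic equivalents.

Yes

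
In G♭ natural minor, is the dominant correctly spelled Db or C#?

Each scale degree takes a distinct letter name. Degree 5 of a scale on G must use the letter D.
Db and C# are enharmonically the same pitch, but only Db uses the letter D, so it is the correct spelling here.

Db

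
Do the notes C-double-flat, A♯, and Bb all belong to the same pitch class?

Yes

Cbb is pitch class 10; A# is pitch class 10; Bb is pitch class 10.
All spellings map to pitch class 10, so they are enharmonically equivalent.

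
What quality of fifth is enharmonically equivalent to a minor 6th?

A minor sixth spans 8 semitones.
A fifth spanning 8 semitones is augmented (the perfect fifth is 7).

augmented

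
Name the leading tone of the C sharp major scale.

B#

The C# major scale runs C# D# E# F# G# A# B#.
Degree 7 is B#.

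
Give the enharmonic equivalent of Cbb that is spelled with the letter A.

A#

Plain A sits 1 semitone below Cbb, so on the letter A the same pitch needs a sharp: A#.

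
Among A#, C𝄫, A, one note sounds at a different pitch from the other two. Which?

In 12-tone equal temperament, enharmonic equivalents share a pitch class. A# is pitch class 10; Cbb is pitch class 10; A is pitch class 9.
A# and Cbb share pitch class 10, while A is pitch class 9.

A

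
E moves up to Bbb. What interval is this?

doubly diminished fifth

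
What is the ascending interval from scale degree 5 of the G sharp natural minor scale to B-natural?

minor sixth

Scale degree 5 of G# natural minor is D#.
D# up to B: letters D→B make it a sixth; 8 semitones makes it minor.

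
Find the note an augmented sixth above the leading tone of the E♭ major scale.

B#

The leading tone of Eb major is D.
An augmented sixth (10 semitones) above D lands on the letter B, giving B#.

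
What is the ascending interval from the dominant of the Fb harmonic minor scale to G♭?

perfect fifth

The dominant of Fb harmonic minor is Cb.
Cb up to Gb: letters C→G make it a fifth; 7 semitones makes it perfect.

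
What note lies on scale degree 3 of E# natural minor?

Degree 3 takes the letter 2 steps above E, which is G.
In natural minor, degree 3 sits 3 semitones above the tonic. E# + 3 semitones is pitch class 8, spelled on G as G#.

G#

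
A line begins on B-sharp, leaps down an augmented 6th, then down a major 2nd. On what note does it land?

C

An augmented sixth down from B# is D (letter D, 10 semitones down).
A major second down from D is C (letter C, 2 semitones down).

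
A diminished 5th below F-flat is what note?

Bb

F down a perfect fifth is Bb, so the target letter is B.
From Fb, a diminished fifth is 6 semitones down: Bb.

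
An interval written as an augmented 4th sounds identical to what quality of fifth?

diminished

An augmented fourth spans 6 semitones.
A fifth spanning 6 semitones is diminished (the perfect fifth is 7).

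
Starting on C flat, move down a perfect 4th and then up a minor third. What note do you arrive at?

A perfect fourth down from Cb is Gb (letter G, 5 semitones down).
A minor third up from Gb is Bbb (letter B, 3 semitones up).

Bbb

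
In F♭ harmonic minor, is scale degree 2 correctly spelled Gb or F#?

Each scale degree takes a distinct letter name. Degree 2 of a scale on F must use the letter G.
Gb and F# are enharmonically the same pitch, but only Gb uses the letter G, so it is the correct spelling here.

Gb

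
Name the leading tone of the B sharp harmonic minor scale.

Degree 7 takes the letter 6 steps above B, which is A.
In harmonic minor, degree 7 sits 11 semitones above the tonic. B# + 11 semitones is pitch class 11, spelled on A as A##.

A##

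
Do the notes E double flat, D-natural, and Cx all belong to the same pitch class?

Yes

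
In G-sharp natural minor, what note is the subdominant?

C#

Degree 4 takes the letter 3 steps above G, which is C.
In natural minor, degree 4 sits 5 semitones above the tonic. G# + 5 semitones is pitch class 1, spelled on C as C#.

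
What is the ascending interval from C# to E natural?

minor third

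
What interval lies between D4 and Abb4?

Counting letters D–E–F–G–A gives a fifth.
D→Abb = 5 semitones, 2 narrower than the perfect fifth (7), so doubly diminished.

doubly diminished fifth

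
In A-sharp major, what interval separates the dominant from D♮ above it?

The dominant of A# major is E#.
E# up to D: letters E→D make it a seventh; 9 semitones makes it diminished.

diminished seventh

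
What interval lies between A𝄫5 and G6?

Counting letters A–B–C–D–E–F–G gives a seventh.
Abb→G = 12 semitones, 1 wider than the major seventh (11), so augmented.

augmented seventh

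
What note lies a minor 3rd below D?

D down a major third is Bb, so the target letter is B.
From D, a minor third is 3 semitones down: B.

B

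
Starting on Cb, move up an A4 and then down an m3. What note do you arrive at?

An augmented fourth up from Cb is F (letter F, 6 semitones up).
A minor third down from F is D (letter D, 3 semitones down).

D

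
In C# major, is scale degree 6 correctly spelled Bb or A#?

A#

Each scale degree takes a distinct letter name. Degree 6 of a scale on C must use the letter A.
A# and Bb are enharmonically the same pitch, but only A# uses the letter A, so it is the correct spelling here.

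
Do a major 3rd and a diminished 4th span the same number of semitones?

A major third spans 4 semitones; a diminished fourth spans 4.
They are enharmonically equivalent.

Yes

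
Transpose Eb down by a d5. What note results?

A fifth below E lands on the letter A.
A diminished fifth spans 6 semitones, so Eb moves to pitch class 9. On the letter A that is A.

A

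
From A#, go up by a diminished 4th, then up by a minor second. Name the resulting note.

Eb

A diminished fourth up from A# is D (letter D, 4 semitones up).
A minor second up from D is Eb (letter E, 1 semitone up).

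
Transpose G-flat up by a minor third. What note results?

A third above G lands on the letter B.
A minor third spans 3 semitones, so Gb moves to pitch class 9. On the letter B that is Bbb.

Bbb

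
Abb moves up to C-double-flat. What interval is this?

minor third

Counting letters A–B–C gives a third.
Abb→Cbb = 3 semitones, 1 narrower than the major third (4), so minor.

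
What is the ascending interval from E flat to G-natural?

Counting letters E–F–G gives a third.
Eb→G = 4 semitones, exactly the major third.

major third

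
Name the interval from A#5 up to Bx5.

Counting letters A–B gives a second.
A#→B## = 3 semitones, 1 wider than the major second (2), so augmented.

augmented second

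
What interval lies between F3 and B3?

augmented fourth

The letter names run F→B, a span of 3 letter steps, so the interval is some kind of fourth.
F to B is 6 semitones. A perfect fourth is 5, so 6 makes it augmented.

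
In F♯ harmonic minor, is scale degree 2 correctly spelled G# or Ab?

Each scale degree takes a distinct letter name. Degree 2 of a scale on F must use the letter G.
G# and Ab are enharmonically the same pitch, but only G# uses the letter G, so it is the correct spelling here.

G#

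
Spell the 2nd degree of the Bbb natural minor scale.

Cb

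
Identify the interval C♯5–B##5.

augmented seventh

Counting letters C–D–E–F–G–A–B gives a seventh.
C#→B## = 12 semitones, 1 wider than the major seventh (11), so augmented.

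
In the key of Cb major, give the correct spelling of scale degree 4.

The Cb major scale runs Cb Db Eb Fb Gb Ab Bb.
Degree 4 is Fb.

Fb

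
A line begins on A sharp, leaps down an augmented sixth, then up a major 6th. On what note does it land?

An augmented sixth down from A# is C (letter C, 10 semitones down).
A major sixth up from C is A (letter A, 9 semitones up).

A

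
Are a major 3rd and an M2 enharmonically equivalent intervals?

No

A major third spans 4 semitones; a major second spans 2.
The spans differ, so they are not enharmonic equivalents.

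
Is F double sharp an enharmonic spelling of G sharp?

F## is pitch class 7; G# is pitch class 8.
The pitch classes differ (7 vs. 8), so they are not enharmonic equivalents.

No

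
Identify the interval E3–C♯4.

major sixth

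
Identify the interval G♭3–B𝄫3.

minor third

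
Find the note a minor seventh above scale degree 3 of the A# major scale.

B#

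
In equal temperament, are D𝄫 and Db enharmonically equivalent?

Dbb is pitch class 0; Db is pitch class 1.
The pitch classes differ (0 vs. 1), so they are not enharmonic equivalents.

No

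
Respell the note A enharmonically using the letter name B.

Bbb

Plain B sits 2 semitones above A, so on the letter B the same pitch needs a double flat: Bbb.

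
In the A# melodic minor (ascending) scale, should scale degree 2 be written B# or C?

B#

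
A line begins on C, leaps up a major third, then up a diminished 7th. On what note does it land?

A major third up from C is E (letter E, 4 semitones up).
A diminished seventh up from E is Db (letter D, 9 semitones up).

Db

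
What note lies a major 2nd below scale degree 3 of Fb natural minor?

Gbb

Scale degree 3 of Fb natural minor is Abb.
A major second (2 semitones) below Abb lands on the letter G, giving Gbb.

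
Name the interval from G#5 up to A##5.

Counting letters G–A gives a second.
G#→A## = 3 semitones, 1 wider than the major second (2), so augmented.

augmented second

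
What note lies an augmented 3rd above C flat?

E

C up a major third is E, so the target letter is E.
From Cb, an augmented third is 5 semitones up: E.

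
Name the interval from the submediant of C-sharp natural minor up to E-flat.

The submediant of C# natural minor is A.
A up to Eb: letters A→E make it a fifth; 6 semitones makes it diminished.

diminished fifth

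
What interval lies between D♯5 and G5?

The letter names run D→G, a span of 3 letter steps, so the interval is some kind of fourth.
D# to G is 4 semitones. A perfect fourth is 5, so 4 makes it diminished.

diminished fourth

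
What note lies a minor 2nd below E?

E down a major second is D, so the target letter is D.
From E, a minor second is 1 semitone down: D#.

D#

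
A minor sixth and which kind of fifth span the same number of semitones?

A minor sixth spans 8 semitones.
A fifth spanning 8 semitones is augmented (the perfect fifth is 7).

augmented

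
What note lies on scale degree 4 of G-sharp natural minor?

C#

Degree 4 takes the letter 3 steps above G, which is C.
In natural minor, degree 4 sits 5 semitones above the tonic. G# + 5 semitones is pitch class 1, spelled on C as C#.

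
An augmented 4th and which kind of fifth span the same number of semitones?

diminished

An augmented fourth spans 6 semitones.
A fifth spanning 6 semitones is diminished (the perfect fifth is 7).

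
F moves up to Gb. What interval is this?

minor second

Counting letters F–G gives a second.
F→Gb = 1 semitone, 1 narrower than the major second (2), so minor.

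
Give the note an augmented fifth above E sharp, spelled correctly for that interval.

A fifth above E lands on the letter B.
An augmented fifth spans 8 semitones, so E# moves to pitch class 1. On the letter B that is B##.

B##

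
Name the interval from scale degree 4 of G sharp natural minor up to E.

minor third

Scale degree 4 of G# natural minor is C#.
C# up to E: letters C→E make it a third; 3 semitones makes it minor.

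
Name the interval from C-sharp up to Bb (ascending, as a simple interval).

diminished seventh

The letter names run C→B, a span of 6 letter steps, so the interval is some kind of seventh.
C# to Bb is 9 semitones. A major seventh is 11, so 9 makes it diminished.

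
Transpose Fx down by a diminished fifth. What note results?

F down a perfect fifth is Bb, so the target letter is B.
From F##, a diminished fifth is 6 semitones down: B##.

B##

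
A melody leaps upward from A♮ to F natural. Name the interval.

minor sixth

Counting letters A–B–C–D–E–F gives a sixth.
A→F = 8 semitones, 1 narrower than the major sixth (9), so minor.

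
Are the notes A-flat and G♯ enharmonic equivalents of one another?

Yes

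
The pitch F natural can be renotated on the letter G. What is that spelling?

F is pitch class 5. The letter G alone is pitch class 7.
To reach pitch class 5 from G requires an offset of -2 semitones, i.e. double flat: Gbb.

Gbb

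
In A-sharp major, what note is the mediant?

C##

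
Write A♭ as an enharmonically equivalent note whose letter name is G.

G#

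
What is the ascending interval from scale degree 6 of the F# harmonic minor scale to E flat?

Scale degree 6 of F# harmonic minor is D.
D up to Eb: letters D→E make it a second; 1 semitone makes it minor.

minor second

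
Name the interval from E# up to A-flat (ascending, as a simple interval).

doubly diminished fourth

The letter names run E→A, a span of 3 letter steps, so the interval is some kind of fourth.
E# to Ab is 3 semitones. A perfect fourth is 5, so 3 makes it doubly diminished.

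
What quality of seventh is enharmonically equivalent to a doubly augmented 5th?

A doubly augmented fifth spans 9 semitones.
A seventh spanning 9 semitones is diminished (the major seventh is 11).

diminished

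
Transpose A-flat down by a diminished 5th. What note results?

A down a perfect fifth is D, so the target letter is D.
From Ab, a diminished fifth is 6 semitones down: D.

D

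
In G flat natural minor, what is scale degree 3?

Degree 3 takes the letter 2 steps above G, which is B.
In natural minor, degree 3 sits 3 semitones above the tonic. Gb + 3 semitones is pitch class 9, spelled on B as Bbb.

Bbb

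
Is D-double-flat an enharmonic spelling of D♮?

No

Dbb is pitch class 0; D is pitch class 2.
The pitch classes differ (0 vs. 2), so they are not enharmonic equivalents.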